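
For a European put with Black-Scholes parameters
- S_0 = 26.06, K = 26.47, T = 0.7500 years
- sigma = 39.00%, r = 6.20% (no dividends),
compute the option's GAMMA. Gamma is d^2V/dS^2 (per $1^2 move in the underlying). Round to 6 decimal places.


Answer: Gamma = 0.043815

Derivation:
d1 = 0.2603318417; d2 = -0.0774180657
phi(d1) = 0.3856500731; exp(-qT) = 1.0000000000; exp(-rT) = 0.9545645606
Gamma = exp(-qT) * phi(d1) / (S * sigma * sqrt(T)) = 1.0000000000 * 0.3856500731 / (26.0600 * 0.3900 * 0.8660254038) = 0.043815


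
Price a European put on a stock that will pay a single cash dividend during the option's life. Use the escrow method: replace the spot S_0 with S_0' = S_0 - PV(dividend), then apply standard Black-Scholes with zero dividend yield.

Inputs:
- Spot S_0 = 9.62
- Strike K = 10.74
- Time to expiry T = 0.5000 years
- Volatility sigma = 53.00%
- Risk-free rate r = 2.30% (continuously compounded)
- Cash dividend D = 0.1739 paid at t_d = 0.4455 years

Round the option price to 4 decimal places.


PV(D) = D * exp(-r * t_d) = 0.1739 * 0.98980582 = 0.17212723
S_0' = S_0 - PV(D) = 9.6200 - 0.17212723 = 9.44787277
d1 = (ln(S_0'/K) + (r + sigma^2/2)*T) / (sigma*sqrt(T)) = -0.12397177
d2 = d1 - sigma*sqrt(T) = -0.49873836
exp(-rT) = 0.98856587
N(-d1) = 0.54933119; N(-d2) = 0.69101814
P = K * exp(-rT) * N(-d2) - S_0' * N(-d1) = 10.7400 * 0.98856587 * 0.69101814 - 9.44787277 * 0.54933119 = 2.1467

Answer: Price = 2.1467


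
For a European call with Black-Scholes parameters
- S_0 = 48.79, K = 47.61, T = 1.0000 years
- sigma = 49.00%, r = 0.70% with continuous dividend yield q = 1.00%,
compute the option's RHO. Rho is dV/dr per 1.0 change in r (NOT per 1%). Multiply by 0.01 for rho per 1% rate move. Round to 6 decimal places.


Answer: Rho = 19.870307

Derivation:
d1 = 0.2888419400; d2 = -0.2011580600
phi(d1) = 0.3826427983; exp(-qT) = 0.9900498337; exp(-rT) = 0.9930244429
N(d2) = 0.4202874922
Rho = K*T*exp(-rT)*N(d2) = 47.6100 * 1.0000 * 0.9930244429 * 0.4202874922 = 19.870307


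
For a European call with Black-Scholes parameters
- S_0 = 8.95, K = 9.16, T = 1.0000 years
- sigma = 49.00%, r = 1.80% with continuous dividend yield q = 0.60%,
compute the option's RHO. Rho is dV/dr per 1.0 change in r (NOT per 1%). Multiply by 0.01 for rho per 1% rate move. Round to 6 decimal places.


Answer: Rho = 3.548351

Derivation:
d1 = 0.2221578645; d2 = -0.2678421355
phi(d1) = 0.3892180348; exp(-qT) = 0.9940179641; exp(-rT) = 0.9821610324
N(d2) = 0.3944104179
Rho = K*T*exp(-rT)*N(d2) = 9.1600 * 1.0000 * 0.9821610324 * 0.3944104179 = 3.548351


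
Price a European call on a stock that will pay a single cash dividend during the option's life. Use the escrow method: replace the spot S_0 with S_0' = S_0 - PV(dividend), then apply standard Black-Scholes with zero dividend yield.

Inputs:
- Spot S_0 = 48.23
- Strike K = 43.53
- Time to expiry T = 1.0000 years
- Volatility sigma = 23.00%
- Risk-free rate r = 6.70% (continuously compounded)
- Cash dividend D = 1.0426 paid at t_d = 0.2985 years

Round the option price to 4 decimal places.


Answer: Price = 8.0756

Derivation:
PV(D) = D * exp(-r * t_d) = 1.0426 * 0.98019916 = 1.02195565
S_0' = S_0 - PV(D) = 48.2300 - 1.02195565 = 47.20804435
d1 = (ln(S_0'/K) + (r + sigma^2/2)*T) / (sigma*sqrt(T)) = 0.75897371
d2 = d1 - sigma*sqrt(T) = 0.52897371
exp(-rT) = 0.93519520
N(d1) = 0.77606586; N(d2) = 0.70158816
C = S_0' * N(d1) - K * exp(-rT) * N(d2) = 47.20804435 * 0.77606586 - 43.5300 * 0.93519520 * 0.70158816 = 8.0756


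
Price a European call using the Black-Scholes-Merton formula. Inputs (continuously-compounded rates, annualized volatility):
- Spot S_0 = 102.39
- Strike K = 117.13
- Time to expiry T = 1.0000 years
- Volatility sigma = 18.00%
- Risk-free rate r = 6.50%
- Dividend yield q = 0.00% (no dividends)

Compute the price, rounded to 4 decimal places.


d1 = (ln(S/K) + (r - q + 0.5*sigma^2) * T) / (sigma * sqrt(T)) = -0.29608543
d2 = d1 - sigma * sqrt(T) = -0.47608543
exp(-rT) = 0.93706746; exp(-qT) = 1.00000000
C = S_0 * exp(-qT) * N(d1) - K * exp(-rT) * N(d2)
N(d1) = 0.38358242; N(d2) = 0.31700676
C = 102.3900 * 1.00000000 * 0.38358242 - 117.1300 * 0.93706746 * 0.31700676 = 4.4808

Answer: Price = 4.4808


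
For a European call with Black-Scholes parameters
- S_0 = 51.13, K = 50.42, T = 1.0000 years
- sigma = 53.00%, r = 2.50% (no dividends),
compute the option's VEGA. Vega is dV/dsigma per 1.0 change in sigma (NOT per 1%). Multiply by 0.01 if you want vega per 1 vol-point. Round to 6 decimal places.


Answer: Vega = 19.261794

Derivation:
d1 = 0.3385537497; d2 = -0.1914462503
phi(d1) = 0.3767219662; exp(-qT) = 1.0000000000; exp(-rT) = 0.9753099120
Vega = S * exp(-qT) * phi(d1) * sqrt(T) = 51.1300 * 1.0000000000 * 0.3767219662 * 1.0000000000 = 19.261794


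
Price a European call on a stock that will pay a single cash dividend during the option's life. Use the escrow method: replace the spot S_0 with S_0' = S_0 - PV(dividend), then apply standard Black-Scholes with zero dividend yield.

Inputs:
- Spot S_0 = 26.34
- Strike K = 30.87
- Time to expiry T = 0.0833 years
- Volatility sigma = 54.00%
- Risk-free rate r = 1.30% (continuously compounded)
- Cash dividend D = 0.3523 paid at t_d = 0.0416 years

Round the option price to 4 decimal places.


Answer: Price = 0.3036

Derivation:
PV(D) = D * exp(-r * t_d) = 0.3523 * 0.99945935 = 0.35210953
S_0' = S_0 - PV(D) = 26.3400 - 0.35210953 = 25.98789047
d1 = (ln(S_0'/K) + (r + sigma^2/2)*T) / (sigma*sqrt(T)) = -1.01971550
d2 = d1 - sigma*sqrt(T) = -1.17556889
exp(-rT) = 0.99891769
N(d1) = 0.15393170; N(d2) = 0.11988360
C = S_0' * N(d1) - K * exp(-rT) * N(d2) = 25.98789047 * 0.15393170 - 30.8700 * 0.99891769 * 0.11988360 = 0.3036


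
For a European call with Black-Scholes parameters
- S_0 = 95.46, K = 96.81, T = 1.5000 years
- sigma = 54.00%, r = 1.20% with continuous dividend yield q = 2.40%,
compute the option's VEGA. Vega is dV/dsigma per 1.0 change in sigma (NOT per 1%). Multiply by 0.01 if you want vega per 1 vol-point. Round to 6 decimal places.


d1 = 0.2822311409; d2 = -0.3791310897
phi(d1) = 0.3833657665; exp(-qT) = 0.9646402935; exp(-rT) = 0.9821610324
Vega = S * exp(-qT) * phi(d1) * sqrt(T) = 95.4600 * 0.9646402935 * 0.3833657665 * 1.2247448714 = 43.236028

Answer: Vega = 43.236028


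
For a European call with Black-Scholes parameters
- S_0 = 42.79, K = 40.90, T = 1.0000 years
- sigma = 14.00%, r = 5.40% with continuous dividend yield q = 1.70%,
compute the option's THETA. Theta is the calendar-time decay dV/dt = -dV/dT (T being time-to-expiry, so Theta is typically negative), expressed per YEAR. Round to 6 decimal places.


d1 = 0.6569597670; d2 = 0.5169597670
phi(d1) = 0.3215067948; exp(-qT) = 0.9831436846; exp(-rT) = 0.9474321065
Theta = -S*exp(-qT)*phi(d1)*sigma/(2*sqrt(T)) - r*K*exp(-rT)*N(d2) + q*S*exp(-qT)*N(d1)
N(d1) = 0.7443966068; N(d2) = 0.6974078777; sqrt(T) = 1.0000000000
Term 1 = -42.7900 * 0.9831436846 * 0.3215067948 * 0.1400 / (2 * 1.0000000000) = -0.9467765139
Term 2 = -0.0540 * 40.9000 * 0.9474321065 * 0.6974078777 = -1.4593249731
Term 3 = 0.0170 * 42.7900 * 0.9831436846 * 0.7443966068 = 0.5323687892
Theta = -0.9467765139 + (-1.4593249731) + (0.5323687892) = -1.873733

Answer: Theta = -1.873733


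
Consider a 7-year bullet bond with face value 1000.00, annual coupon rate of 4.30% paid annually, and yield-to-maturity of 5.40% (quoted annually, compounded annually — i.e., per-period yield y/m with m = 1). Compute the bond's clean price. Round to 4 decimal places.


Coupon per period c = face * coupon_rate / m = 43.000000
Periods per year m = 1; per-period yield y/m = 0.054000
Number of cashflows N = 7
Cashflows (t years, CF_t, discount factor 1/(1+y/m)^(m*t), PV):
  t = 1.0000: CF_t = 43.000000, DF = 0.948767, PV = 40.796964
  t = 2.0000: CF_t = 43.000000, DF = 0.900158, PV = 38.706797
  t = 3.0000: CF_t = 43.000000, DF = 0.854040, PV = 36.723716
  t = 4.0000: CF_t = 43.000000, DF = 0.810285, PV = 34.842236
  t = 5.0000: CF_t = 43.000000, DF = 0.768771, PV = 33.057149
  t = 6.0000: CF_t = 43.000000, DF = 0.729384, PV = 31.363519
  t = 7.0000: CF_t = 1043.000000, DF = 0.692015, PV = 721.772003
Price P = sum_t PV_t = 937.262385

Answer: Price = 937.2624


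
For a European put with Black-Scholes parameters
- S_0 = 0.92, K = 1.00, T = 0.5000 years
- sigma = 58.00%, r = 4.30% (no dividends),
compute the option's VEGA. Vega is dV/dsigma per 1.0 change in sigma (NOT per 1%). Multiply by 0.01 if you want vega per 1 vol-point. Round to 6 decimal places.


d1 = 0.0541750862; d2 = -0.3559468469
phi(d1) = 0.3983572739; exp(-qT) = 1.0000000000; exp(-rT) = 0.9787294775
Vega = S * exp(-qT) * phi(d1) * sqrt(T) = 0.9200 * 1.0000000000 * 0.3983572739 * 0.7071067812 = 0.259147

Answer: Vega = 0.259147


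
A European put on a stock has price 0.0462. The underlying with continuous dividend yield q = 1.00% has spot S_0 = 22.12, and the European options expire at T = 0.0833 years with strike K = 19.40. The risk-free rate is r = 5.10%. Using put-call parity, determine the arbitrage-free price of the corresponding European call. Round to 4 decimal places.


Answer: Call price = 2.8300

Derivation:
Put-call parity: C - P = S_0 * exp(-qT) - K * exp(-rT).
S_0 * exp(-qT) = 22.1200 * 0.99916735 = 22.10158171
K * exp(-rT) = 19.4000 * 0.99576071 = 19.31775780
C = P + S*exp(-qT) - K*exp(-rT)
C = 0.0462 + 22.10158171 - 19.31775780 = 2.8300


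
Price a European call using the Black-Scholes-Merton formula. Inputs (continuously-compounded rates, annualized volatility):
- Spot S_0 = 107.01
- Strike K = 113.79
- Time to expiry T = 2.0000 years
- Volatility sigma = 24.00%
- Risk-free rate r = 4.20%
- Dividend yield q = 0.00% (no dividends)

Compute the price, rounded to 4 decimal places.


Answer: Price = 15.4848

Derivation:
d1 = (ln(S/K) + (r - q + 0.5*sigma^2) * T) / (sigma * sqrt(T)) = 0.23619619
d2 = d1 - sigma * sqrt(T) = -0.10321507
exp(-rT) = 0.91943126; exp(-qT) = 1.00000000
C = S_0 * exp(-qT) * N(d1) - K * exp(-rT) * N(d2)
N(d1) = 0.59335978; N(d2) = 0.45889614
C = 107.0100 * 1.00000000 * 0.59335978 - 113.7900 * 0.91943126 * 0.45889614 = 15.4848


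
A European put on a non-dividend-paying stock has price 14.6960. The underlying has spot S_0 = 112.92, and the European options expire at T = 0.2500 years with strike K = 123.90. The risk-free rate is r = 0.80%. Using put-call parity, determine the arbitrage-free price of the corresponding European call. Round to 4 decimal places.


Answer: Call price = 3.9636

Derivation:
Put-call parity: C - P = S_0 * exp(-qT) - K * exp(-rT).
S_0 * exp(-qT) = 112.9200 * 1.00000000 = 112.92000000
K * exp(-rT) = 123.9000 * 0.99800200 = 123.65244763
C = P + S*exp(-qT) - K*exp(-rT)
C = 14.6960 + 112.92000000 - 123.65244763 = 3.9636


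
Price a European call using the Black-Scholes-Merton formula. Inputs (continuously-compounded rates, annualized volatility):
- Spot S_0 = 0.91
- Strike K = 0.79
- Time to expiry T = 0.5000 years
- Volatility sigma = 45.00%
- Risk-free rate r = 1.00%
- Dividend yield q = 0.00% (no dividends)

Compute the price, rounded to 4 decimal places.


d1 = (ln(S/K) + (r - q + 0.5*sigma^2) * T) / (sigma * sqrt(T)) = 0.61922646
d2 = d1 - sigma * sqrt(T) = 0.30102841
exp(-rT) = 0.99501248; exp(-qT) = 1.00000000
C = S_0 * exp(-qT) * N(d1) - K * exp(-rT) * N(d2)
N(d1) = 0.73211641; N(d2) = 0.61830359
C = 0.9100 * 1.00000000 * 0.73211641 - 0.7900 * 0.99501248 * 0.61830359 = 0.1802

Answer: Price = 0.1802


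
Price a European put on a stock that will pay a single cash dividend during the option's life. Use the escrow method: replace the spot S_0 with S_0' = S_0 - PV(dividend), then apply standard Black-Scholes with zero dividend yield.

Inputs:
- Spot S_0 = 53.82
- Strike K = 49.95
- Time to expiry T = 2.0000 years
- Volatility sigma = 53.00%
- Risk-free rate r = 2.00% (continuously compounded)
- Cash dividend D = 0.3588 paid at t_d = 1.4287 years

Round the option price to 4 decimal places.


PV(D) = D * exp(-r * t_d) = 0.3588 * 0.97183038 = 0.34869274
S_0' = S_0 - PV(D) = 53.8200 - 0.34869274 = 53.47130726
d1 = (ln(S_0'/K) + (r + sigma^2/2)*T) / (sigma*sqrt(T)) = 0.51901997
d2 = d1 - sigma*sqrt(T) = -0.23051322
exp(-rT) = 0.96078944
N(-d1) = 0.30187341; N(-d2) = 0.59115350
P = K * exp(-rT) * N(-d2) - S_0' * N(-d1) = 49.9500 * 0.96078944 * 0.59115350 - 53.47130726 * 0.30187341 = 12.2287

Answer: Price = 12.2287


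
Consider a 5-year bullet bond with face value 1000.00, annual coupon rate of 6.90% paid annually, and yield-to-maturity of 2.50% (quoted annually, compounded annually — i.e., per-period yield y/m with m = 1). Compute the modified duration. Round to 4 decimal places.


Answer: Modified duration = 4.3459

Derivation:
Coupon per period c = face * coupon_rate / m = 69.000000
Periods per year m = 1; per-period yield y/m = 0.025000
Number of cashflows N = 5
Cashflows (t years, CF_t, discount factor 1/(1+y/m)^(m*t), PV):
  t = 1.0000: CF_t = 69.000000, DF = 0.975610, PV = 67.317073
  t = 2.0000: CF_t = 69.000000, DF = 0.951814, PV = 65.675193
  t = 3.0000: CF_t = 69.000000, DF = 0.928599, PV = 64.073359
  t = 4.0000: CF_t = 69.000000, DF = 0.905951, PV = 62.510594
  t = 5.0000: CF_t = 1069.000000, DF = 0.883854, PV = 944.840233
Price P = sum_t PV_t = 1204.416454
First compute Macaulay numerator sum_t t * PV_t:
  t * PV_t at t = 1.0000: 67.317073
  t * PV_t at t = 2.0000: 131.350387
  t * PV_t at t = 3.0000: 192.220078
  t * PV_t at t = 4.0000: 250.042378
  t * PV_t at t = 5.0000: 4724.201167
Macaulay duration D = 5365.131083 / 1204.416454 = 4.454548
Modified duration = D / (1 + y/m) = 4.454548 / (1 + 0.025000) = 4.345901


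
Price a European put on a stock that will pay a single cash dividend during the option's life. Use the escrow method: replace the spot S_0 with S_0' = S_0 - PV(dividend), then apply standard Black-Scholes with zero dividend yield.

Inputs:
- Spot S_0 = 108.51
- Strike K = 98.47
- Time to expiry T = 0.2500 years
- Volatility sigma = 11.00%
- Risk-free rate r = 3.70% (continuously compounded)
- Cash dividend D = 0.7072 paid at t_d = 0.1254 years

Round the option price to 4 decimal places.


PV(D) = D * exp(-r * t_d) = 0.7072 * 0.99537095 = 0.70392633
S_0' = S_0 - PV(D) = 108.5100 - 0.70392633 = 107.80607367
d1 = (ln(S_0'/K) + (r + sigma^2/2)*T) / (sigma*sqrt(T)) = 1.84262847
d2 = d1 - sigma*sqrt(T) = 1.78762847
exp(-rT) = 0.99079265
N(-d1) = 0.03269164; N(-d2) = 0.03691798
P = K * exp(-rT) * N(-d2) - S_0' * N(-d1) = 98.4700 * 0.99079265 * 0.03691798 - 107.80607367 * 0.03269164 = 0.0775

Answer: Price = 0.0775


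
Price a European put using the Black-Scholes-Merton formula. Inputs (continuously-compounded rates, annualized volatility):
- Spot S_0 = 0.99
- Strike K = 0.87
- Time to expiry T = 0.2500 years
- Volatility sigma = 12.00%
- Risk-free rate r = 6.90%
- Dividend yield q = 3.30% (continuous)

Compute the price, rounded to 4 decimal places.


Answer: Price = 0.0002

Derivation:
d1 = (ln(S/K) + (r - q + 0.5*sigma^2) * T) / (sigma * sqrt(T)) = 2.33352886
d2 = d1 - sigma * sqrt(T) = 2.27352886
exp(-rT) = 0.98289793; exp(-qT) = 0.99178394
P = K * exp(-rT) * N(-d2) - S_0 * exp(-qT) * N(-d1)
N(-d1) = 0.00981020; N(-d2) = 0.01149716
P = 0.8700 * 0.98289793 * 0.01149716 - 0.9900 * 0.99178394 * 0.00981020 = 0.0002


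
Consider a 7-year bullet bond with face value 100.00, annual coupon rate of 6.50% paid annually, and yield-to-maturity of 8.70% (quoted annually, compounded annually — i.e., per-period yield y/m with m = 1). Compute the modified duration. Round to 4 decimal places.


Answer: Modified duration = 5.2993

Derivation:
Coupon per period c = face * coupon_rate / m = 6.500000
Periods per year m = 1; per-period yield y/m = 0.087000
Number of cashflows N = 7
Cashflows (t years, CF_t, discount factor 1/(1+y/m)^(m*t), PV):
  t = 1.0000: CF_t = 6.500000, DF = 0.919963, PV = 5.979761
  t = 2.0000: CF_t = 6.500000, DF = 0.846332, PV = 5.501160
  t = 3.0000: CF_t = 6.500000, DF = 0.778595, PV = 5.060865
  t = 4.0000: CF_t = 6.500000, DF = 0.716278, PV = 4.655809
  t = 5.0000: CF_t = 6.500000, DF = 0.658950, PV = 4.283173
  t = 6.0000: CF_t = 6.500000, DF = 0.606209, PV = 3.940362
  t = 7.0000: CF_t = 106.500000, DF = 0.557690, PV = 59.394031
Price P = sum_t PV_t = 88.815160
First compute Macaulay numerator sum_t t * PV_t:
  t * PV_t at t = 1.0000: 5.979761
  t * PV_t at t = 2.0000: 11.002320
  t * PV_t at t = 3.0000: 15.182594
  t * PV_t at t = 4.0000: 18.623237
  t * PV_t at t = 5.0000: 21.415866
  t * PV_t at t = 6.0000: 23.642170
  t * PV_t at t = 7.0000: 415.758215
Macaulay duration D = 511.604163 / 88.815160 = 5.760325
Modified duration = D / (1 + y/m) = 5.760325 / (1 + 0.087000) = 5.299287


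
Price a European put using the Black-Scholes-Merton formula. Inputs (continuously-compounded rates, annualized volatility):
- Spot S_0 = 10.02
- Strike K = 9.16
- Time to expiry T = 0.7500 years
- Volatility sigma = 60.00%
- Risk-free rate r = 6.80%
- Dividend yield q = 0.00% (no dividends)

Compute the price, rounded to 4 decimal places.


d1 = (ln(S/K) + (r - q + 0.5*sigma^2) * T) / (sigma * sqrt(T)) = 0.53065594
d2 = d1 - sigma * sqrt(T) = 0.01104070
exp(-rT) = 0.95027867; exp(-qT) = 1.00000000
P = K * exp(-rT) * N(-d2) - S_0 * exp(-qT) * N(-d1)
N(-d1) = 0.29782861; N(-d2) = 0.49559549
P = 9.1600 * 0.95027867 * 0.49559549 - 10.0200 * 1.00000000 * 0.29782861 = 1.3297

Answer: Price = 1.3297


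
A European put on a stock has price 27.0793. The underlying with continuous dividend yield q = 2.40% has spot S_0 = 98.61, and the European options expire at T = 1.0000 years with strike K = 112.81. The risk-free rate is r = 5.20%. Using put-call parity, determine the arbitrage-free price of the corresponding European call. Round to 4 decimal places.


Put-call parity: C - P = S_0 * exp(-qT) - K * exp(-rT).
S_0 * exp(-qT) = 98.6100 * 0.97628571 = 96.27153384
K * exp(-rT) = 112.8100 * 0.94932887 = 107.09378947
C = P + S*exp(-qT) - K*exp(-rT)
C = 27.0793 + 96.27153384 - 107.09378947 = 16.2570

Answer: Call price = 16.2570


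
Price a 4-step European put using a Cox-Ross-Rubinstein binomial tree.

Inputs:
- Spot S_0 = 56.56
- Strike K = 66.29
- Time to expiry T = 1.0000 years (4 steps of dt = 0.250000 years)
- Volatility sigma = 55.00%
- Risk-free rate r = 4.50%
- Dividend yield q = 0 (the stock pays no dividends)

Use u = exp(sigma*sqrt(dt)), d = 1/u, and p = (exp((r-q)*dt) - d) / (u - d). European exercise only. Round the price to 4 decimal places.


dt = T/N = 0.250000
u = exp(sigma*sqrt(dt)) = 1.316531; d = 1/u = 0.759572
p = (exp((r-q)*dt) - d) / (u - d) = 0.451993
Discount per step: exp(-r*dt) = 0.988813
Stock lattice S(k, i) with i counting down-moves:
  k=0: S(0,0) = 56.5600
  k=1: S(1,0) = 74.4630; S(1,1) = 42.9614
  k=2: S(2,0) = 98.0328; S(2,1) = 56.5600; S(2,2) = 32.6323
  k=3: S(3,0) = 129.0632; S(3,1) = 74.4630; S(3,2) = 42.9614; S(3,3) = 24.7866
  k=4: S(4,0) = 169.9156; S(4,1) = 98.0328; S(4,2) = 56.5600; S(4,3) = 32.6323; S(4,4) = 18.8272
Terminal payoffs V(N, i) = max(K - S_T, 0):
  V(4,0) = 0.000000; V(4,1) = 0.000000; V(4,2) = 9.730000; V(4,3) = 33.657719; V(4,4) = 47.462812
Backward induction: V(k, i) = exp(-r*dt) * [p * V(k+1, i) + (1-p) * V(k+1, i+1)].
  V(3,0) = exp(-r*dt) * [p*0.000000 + (1-p)*0.000000] = 0.000000
  V(3,1) = exp(-r*dt) * [p*0.000000 + (1-p)*9.730000] = 5.272458
  V(3,2) = exp(-r*dt) * [p*9.730000 + (1-p)*33.657719] = 22.587017
  V(3,3) = exp(-r*dt) * [p*33.657719 + (1-p)*47.462812] = 40.761846
  V(2,0) = exp(-r*dt) * [p*0.000000 + (1-p)*5.272458] = 2.857020
  V(2,1) = exp(-r*dt) * [p*5.272458 + (1-p)*22.587017] = 14.595826
  V(2,2) = exp(-r*dt) * [p*22.587017 + (1-p)*40.761846] = 32.182848
  V(1,0) = exp(-r*dt) * [p*2.857020 + (1-p)*14.595826] = 9.186041
  V(1,1) = exp(-r*dt) * [p*14.595826 + (1-p)*32.182848] = 23.962536
  V(0,0) = exp(-r*dt) * [p*9.186041 + (1-p)*23.962536] = 17.090311

Answer: Price = V(0,0) = 17.0903


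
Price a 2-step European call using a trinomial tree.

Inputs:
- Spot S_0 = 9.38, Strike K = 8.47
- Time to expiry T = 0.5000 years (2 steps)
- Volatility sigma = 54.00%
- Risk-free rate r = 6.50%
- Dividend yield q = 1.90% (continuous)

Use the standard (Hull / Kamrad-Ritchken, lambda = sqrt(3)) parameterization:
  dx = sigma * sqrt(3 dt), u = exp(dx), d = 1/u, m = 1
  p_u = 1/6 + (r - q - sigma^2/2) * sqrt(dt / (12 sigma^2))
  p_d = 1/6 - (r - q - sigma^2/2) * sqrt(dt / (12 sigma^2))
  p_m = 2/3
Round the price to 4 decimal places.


dt = T/N = 0.250000; dx = sigma*sqrt(3*dt) = 0.467654
u = exp(dx) = 1.596245; d = 1/u = 0.626470
p_u = 0.139991, p_m = 0.666667, p_d = 0.193342
Discount per step: exp(-r*dt) = 0.983881
Stock lattice S(k, j) with j the centered position index:
  k=0: S(0,+0) = 9.3800
  k=1: S(1,-1) = 5.8763; S(1,+0) = 9.3800; S(1,+1) = 14.9728
  k=2: S(2,-2) = 3.6813; S(2,-1) = 5.8763; S(2,+0) = 9.3800; S(2,+1) = 14.9728; S(2,+2) = 23.9002
Terminal payoffs V(N, j) = max(S_T - K, 0):
  V(2,-2) = 0.000000; V(2,-1) = 0.000000; V(2,+0) = 0.910000; V(2,+1) = 6.502774; V(2,+2) = 15.430209
Backward induction: V(k, j) = exp(-r*dt) * [p_u * V(k+1, j+1) + p_m * V(k+1, j) + p_d * V(k+1, j-1)]
  V(1,-1) = exp(-r*dt) * [p_u*0.910000 + p_m*0.000000 + p_d*0.000000] = 0.125338
  V(1,+0) = exp(-r*dt) * [p_u*6.502774 + p_m*0.910000 + p_d*0.000000] = 1.492544
  V(1,+1) = exp(-r*dt) * [p_u*15.430209 + p_m*6.502774 + p_d*0.910000] = 6.563683
  V(0,+0) = exp(-r*dt) * [p_u*6.563683 + p_m*1.492544 + p_d*0.125338] = 1.906879

Answer: Price = V(0,0) = 1.9069


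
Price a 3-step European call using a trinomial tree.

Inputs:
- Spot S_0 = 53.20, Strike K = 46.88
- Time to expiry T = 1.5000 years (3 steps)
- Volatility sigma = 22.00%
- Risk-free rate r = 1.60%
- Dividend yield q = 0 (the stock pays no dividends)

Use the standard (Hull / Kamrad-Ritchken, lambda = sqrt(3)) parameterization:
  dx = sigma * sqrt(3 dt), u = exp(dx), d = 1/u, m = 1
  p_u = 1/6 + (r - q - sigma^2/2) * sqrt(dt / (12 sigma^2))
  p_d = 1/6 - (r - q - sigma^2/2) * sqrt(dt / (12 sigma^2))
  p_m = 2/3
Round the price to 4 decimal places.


Answer: Price = V(0,0) = 9.9949

Derivation:
dt = T/N = 0.500000; dx = sigma*sqrt(3*dt) = 0.269444
u = exp(dx) = 1.309236; d = 1/u = 0.763804
p_u = 0.159058, p_m = 0.666667, p_d = 0.174275
Discount per step: exp(-r*dt) = 0.992032
Stock lattice S(k, j) with j the centered position index:
  k=0: S(0,+0) = 53.2000
  k=1: S(1,-1) = 40.6344; S(1,+0) = 53.2000; S(1,+1) = 69.6514
  k=2: S(2,-2) = 31.0367; S(2,-1) = 40.6344; S(2,+0) = 53.2000; S(2,+1) = 69.6514; S(2,+2) = 91.1901
  k=3: S(3,-3) = 23.7060; S(3,-2) = 31.0367; S(3,-1) = 40.6344; S(3,+0) = 53.2000; S(3,+1) = 69.6514; S(3,+2) = 91.1901; S(3,+3) = 119.3894
Terminal payoffs V(N, j) = max(S_T - K, 0):
  V(3,-3) = 0.000000; V(3,-2) = 0.000000; V(3,-1) = 0.000000; V(3,+0) = 6.320000; V(3,+1) = 22.771363; V(3,+2) = 44.310082; V(3,+3) = 72.509351
Backward induction: V(k, j) = exp(-r*dt) * [p_u * V(k+1, j+1) + p_m * V(k+1, j) + p_d * V(k+1, j-1)]
  V(2,-2) = exp(-r*dt) * [p_u*0.000000 + p_m*0.000000 + p_d*0.000000] = 0.000000
  V(2,-1) = exp(-r*dt) * [p_u*6.320000 + p_m*0.000000 + p_d*0.000000] = 0.997239
  V(2,+0) = exp(-r*dt) * [p_u*22.771363 + p_m*6.320000 + p_d*0.000000] = 7.772878
  V(2,+1) = exp(-r*dt) * [p_u*44.310082 + p_m*22.771363 + p_d*6.320000] = 23.144320
  V(2,+2) = exp(-r*dt) * [p_u*72.509351 + p_m*44.310082 + p_d*22.771363] = 44.682857
  V(1,-1) = exp(-r*dt) * [p_u*7.772878 + p_m*0.997239 + p_d*0.000000] = 1.886019
  V(1,+0) = exp(-r*dt) * [p_u*23.144320 + p_m*7.772878 + p_d*0.997239] = 8.965003
  V(1,+1) = exp(-r*dt) * [p_u*44.682857 + p_m*23.144320 + p_d*7.772878] = 23.700980
  V(0,+0) = exp(-r*dt) * [p_u*23.700980 + p_m*8.965003 + p_d*1.886019] = 9.994915


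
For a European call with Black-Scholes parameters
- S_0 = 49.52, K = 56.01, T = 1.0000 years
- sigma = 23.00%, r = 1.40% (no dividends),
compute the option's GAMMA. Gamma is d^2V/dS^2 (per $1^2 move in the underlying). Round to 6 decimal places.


d1 = -0.3595809472; d2 = -0.5895809472
phi(d1) = 0.3739669846; exp(-qT) = 1.0000000000; exp(-rT) = 0.9860975443
Gamma = exp(-qT) * phi(d1) / (S * sigma * sqrt(T)) = 1.0000000000 * 0.3739669846 / (49.5200 * 0.2300 * 1.0000000000) = 0.032834

Answer: Gamma = 0.032834


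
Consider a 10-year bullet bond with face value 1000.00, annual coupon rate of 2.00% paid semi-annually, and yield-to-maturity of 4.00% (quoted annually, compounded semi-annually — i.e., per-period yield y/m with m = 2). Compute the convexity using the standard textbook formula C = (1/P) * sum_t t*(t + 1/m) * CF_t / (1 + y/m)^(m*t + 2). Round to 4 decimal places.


Answer: Convexity = 87.7576

Derivation:
Coupon per period c = face * coupon_rate / m = 10.000000
Periods per year m = 2; per-period yield y/m = 0.020000
Number of cashflows N = 20
Cashflows (t years, CF_t, discount factor 1/(1+y/m)^(m*t), PV):
  t = 0.5000: CF_t = 10.000000, DF = 0.980392, PV = 9.803922
  t = 1.0000: CF_t = 10.000000, DF = 0.961169, PV = 9.611688
  t = 1.5000: CF_t = 10.000000, DF = 0.942322, PV = 9.423223
  t = 2.0000: CF_t = 10.000000, DF = 0.923845, PV = 9.238454
  t = 2.5000: CF_t = 10.000000, DF = 0.905731, PV = 9.057308
  t = 3.0000: CF_t = 10.000000, DF = 0.887971, PV = 8.879714
  t = 3.5000: CF_t = 10.000000, DF = 0.870560, PV = 8.705602
  t = 4.0000: CF_t = 10.000000, DF = 0.853490, PV = 8.534904
  t = 4.5000: CF_t = 10.000000, DF = 0.836755, PV = 8.367553
  t = 5.0000: CF_t = 10.000000, DF = 0.820348, PV = 8.203483
  t = 5.5000: CF_t = 10.000000, DF = 0.804263, PV = 8.042630
  t = 6.0000: CF_t = 10.000000, DF = 0.788493, PV = 7.884932
  t = 6.5000: CF_t = 10.000000, DF = 0.773033, PV = 7.730325
  t = 7.0000: CF_t = 10.000000, DF = 0.757875, PV = 7.578750
  t = 7.5000: CF_t = 10.000000, DF = 0.743015, PV = 7.430147
  t = 8.0000: CF_t = 10.000000, DF = 0.728446, PV = 7.284458
  t = 8.5000: CF_t = 10.000000, DF = 0.714163, PV = 7.141626
  t = 9.0000: CF_t = 10.000000, DF = 0.700159, PV = 7.001594
  t = 9.5000: CF_t = 10.000000, DF = 0.686431, PV = 6.864308
  t = 10.0000: CF_t = 1010.000000, DF = 0.672971, PV = 679.701046
Price P = sum_t PV_t = 836.485667
Convexity numerator sum_t t*(t + 1/m) * CF_t / (1+y/m)^(m*t + 2):
  t = 0.5000: term = 4.711612
  t = 1.0000: term = 13.857681
  t = 1.5000: term = 27.171924
  t = 2.0000: term = 44.398569
  t = 2.5000: term = 65.292013
  t = 3.0000: term = 89.616489
  t = 3.5000: term = 117.145737
  t = 4.0000: term = 147.662694
  t = 4.5000: term = 180.959184
  t = 5.0000: term = 216.835623
  t = 5.5000: term = 255.100733
  t = 6.0000: term = 295.571260
  t = 6.5000: term = 338.071702
  t = 7.0000: term = 382.434052
  t = 7.5000: term = 428.497537
  t = 8.0000: term = 476.108375
  t = 8.5000: term = 525.119531
  t = 9.0000: term = 575.390490
  t = 9.5000: term = 626.787026
  t = 10.0000: term = 68597.279773
Convexity = (1/P) * sum = 73408.012007 / 836.485667 = 87.757645


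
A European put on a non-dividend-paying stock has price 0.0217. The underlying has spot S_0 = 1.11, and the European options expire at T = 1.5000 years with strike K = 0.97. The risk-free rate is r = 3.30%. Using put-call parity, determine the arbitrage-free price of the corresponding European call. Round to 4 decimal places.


Answer: Call price = 0.2085

Derivation:
Put-call parity: C - P = S_0 * exp(-qT) - K * exp(-rT).
S_0 * exp(-qT) = 1.1100 * 1.00000000 = 1.11000000
K * exp(-rT) = 0.9700 * 0.95170516 = 0.92315400
C = P + S*exp(-qT) - K*exp(-rT)
C = 0.0217 + 1.11000000 - 0.92315400 = 0.2085


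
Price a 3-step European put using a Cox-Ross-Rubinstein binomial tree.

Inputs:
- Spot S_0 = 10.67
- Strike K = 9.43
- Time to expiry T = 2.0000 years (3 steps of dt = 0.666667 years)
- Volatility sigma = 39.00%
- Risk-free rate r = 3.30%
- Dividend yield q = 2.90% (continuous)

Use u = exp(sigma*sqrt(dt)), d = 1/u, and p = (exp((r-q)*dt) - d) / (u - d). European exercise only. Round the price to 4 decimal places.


dt = T/N = 0.666667
u = exp(sigma*sqrt(dt)) = 1.374972; d = 1/u = 0.727287
p = (exp((r-q)*dt) - d) / (u - d) = 0.425180
Discount per step: exp(-r*dt) = 0.978240
Stock lattice S(k, i) with i counting down-moves:
  k=0: S(0,0) = 10.6700
  k=1: S(1,0) = 14.6710; S(1,1) = 7.7602
  k=2: S(2,0) = 20.1722; S(2,1) = 10.6700; S(2,2) = 5.6439
  k=3: S(3,0) = 27.7362; S(3,1) = 14.6710; S(3,2) = 7.7602; S(3,3) = 4.1047
Terminal payoffs V(N, i) = max(K - S_T, 0):
  V(3,0) = 0.000000; V(3,1) = 0.000000; V(3,2) = 1.669844; V(3,3) = 5.325290
Backward induction: V(k, i) = exp(-r*dt) * [p * V(k+1, i) + (1-p) * V(k+1, i+1)].
  V(2,0) = exp(-r*dt) * [p*0.000000 + (1-p)*0.000000] = 0.000000
  V(2,1) = exp(-r*dt) * [p*0.000000 + (1-p)*1.669844] = 0.938973
  V(2,2) = exp(-r*dt) * [p*1.669844 + (1-p)*5.325290] = 3.689009
  V(1,0) = exp(-r*dt) * [p*0.000000 + (1-p)*0.938973] = 0.527996
  V(1,1) = exp(-r*dt) * [p*0.938973 + (1-p)*3.689009] = 2.464919
  V(0,0) = exp(-r*dt) * [p*0.527996 + (1-p)*2.464919] = 1.605662

Answer: Price = V(0,0) = 1.6057


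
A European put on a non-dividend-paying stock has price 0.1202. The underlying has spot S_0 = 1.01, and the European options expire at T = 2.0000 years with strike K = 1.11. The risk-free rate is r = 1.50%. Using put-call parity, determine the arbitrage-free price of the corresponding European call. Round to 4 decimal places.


Put-call parity: C - P = S_0 * exp(-qT) - K * exp(-rT).
S_0 * exp(-qT) = 1.0100 * 1.00000000 = 1.01000000
K * exp(-rT) = 1.1100 * 0.97044553 = 1.07719454
C = P + S*exp(-qT) - K*exp(-rT)
C = 0.1202 + 1.01000000 - 1.07719454 = 0.0530

Answer: Call price = 0.0530


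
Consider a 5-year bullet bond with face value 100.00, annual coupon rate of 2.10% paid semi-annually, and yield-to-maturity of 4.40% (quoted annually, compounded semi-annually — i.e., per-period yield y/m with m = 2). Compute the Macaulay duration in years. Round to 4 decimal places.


Coupon per period c = face * coupon_rate / m = 1.050000
Periods per year m = 2; per-period yield y/m = 0.022000
Number of cashflows N = 10
Cashflows (t years, CF_t, discount factor 1/(1+y/m)^(m*t), PV):
  t = 0.5000: CF_t = 1.050000, DF = 0.978474, PV = 1.027397
  t = 1.0000: CF_t = 1.050000, DF = 0.957411, PV = 1.005281
  t = 1.5000: CF_t = 1.050000, DF = 0.936801, PV = 0.983641
  t = 2.0000: CF_t = 1.050000, DF = 0.916635, PV = 0.962467
  t = 2.5000: CF_t = 1.050000, DF = 0.896903, PV = 0.941748
  t = 3.0000: CF_t = 1.050000, DF = 0.877596, PV = 0.921476
  t = 3.5000: CF_t = 1.050000, DF = 0.858704, PV = 0.901640
  t = 4.0000: CF_t = 1.050000, DF = 0.840220, PV = 0.882231
  t = 4.5000: CF_t = 1.050000, DF = 0.822133, PV = 0.863239
  t = 5.0000: CF_t = 101.050000, DF = 0.804435, PV = 81.288172
Price P = sum_t PV_t = 89.777292
Macaulay numerator sum_t t * PV_t:
  t * PV_t at t = 0.5000: 0.513699
  t * PV_t at t = 1.0000: 1.005281
  t * PV_t at t = 1.5000: 1.475461
  t * PV_t at t = 2.0000: 1.924933
  t * PV_t at t = 2.5000: 2.354371
  t * PV_t at t = 3.0000: 2.764427
  t * PV_t at t = 3.5000: 3.155739
  t * PV_t at t = 4.0000: 3.528923
  t * PV_t at t = 4.5000: 3.884577
  t * PV_t at t = 5.0000: 406.440862
Macaulay duration D = (sum_t t * PV_t) / P = 427.048274 / 89.777292 = 4.756752

Answer: Macaulay duration = 4.7568 years


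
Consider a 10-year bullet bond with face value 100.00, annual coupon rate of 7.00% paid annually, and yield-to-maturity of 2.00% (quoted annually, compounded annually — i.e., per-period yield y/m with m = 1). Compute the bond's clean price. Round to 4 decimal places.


Answer: Price = 144.9129

Derivation:
Coupon per period c = face * coupon_rate / m = 7.000000
Periods per year m = 1; per-period yield y/m = 0.020000
Number of cashflows N = 10
Cashflows (t years, CF_t, discount factor 1/(1+y/m)^(m*t), PV):
  t = 1.0000: CF_t = 7.000000, DF = 0.980392, PV = 6.862745
  t = 2.0000: CF_t = 7.000000, DF = 0.961169, PV = 6.728181
  t = 3.0000: CF_t = 7.000000, DF = 0.942322, PV = 6.596256
  t = 4.0000: CF_t = 7.000000, DF = 0.923845, PV = 6.466918
  t = 5.0000: CF_t = 7.000000, DF = 0.905731, PV = 6.340116
  t = 6.0000: CF_t = 7.000000, DF = 0.887971, PV = 6.215800
  t = 7.0000: CF_t = 7.000000, DF = 0.870560, PV = 6.093921
  t = 8.0000: CF_t = 7.000000, DF = 0.853490, PV = 5.974433
  t = 9.0000: CF_t = 7.000000, DF = 0.836755, PV = 5.857287
  t = 10.0000: CF_t = 107.000000, DF = 0.820348, PV = 87.777268
Price P = sum_t PV_t = 144.912925


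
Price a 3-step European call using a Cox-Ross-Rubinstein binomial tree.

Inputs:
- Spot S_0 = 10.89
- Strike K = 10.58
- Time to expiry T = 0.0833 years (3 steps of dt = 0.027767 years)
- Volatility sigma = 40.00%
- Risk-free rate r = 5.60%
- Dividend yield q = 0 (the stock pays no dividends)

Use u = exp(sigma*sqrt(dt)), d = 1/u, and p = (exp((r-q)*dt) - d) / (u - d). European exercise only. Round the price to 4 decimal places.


dt = T/N = 0.027767
u = exp(sigma*sqrt(dt)) = 1.068925; d = 1/u = 0.935519
p = (exp((r-q)*dt) - d) / (u - d) = 0.495008
Discount per step: exp(-r*dt) = 0.998446
Stock lattice S(k, i) with i counting down-moves:
  k=0: S(0,0) = 10.8900
  k=1: S(1,0) = 11.6406; S(1,1) = 10.1878
  k=2: S(2,0) = 12.4429; S(2,1) = 10.8900; S(2,2) = 9.5309
  k=3: S(3,0) = 13.3005; S(3,1) = 11.6406; S(3,2) = 10.1878; S(3,3) = 8.9163
Terminal payoffs V(N, i) = max(S_T - K, 0):
  V(3,0) = 2.720544; V(3,1) = 1.060592; V(3,2) = 0.000000; V(3,3) = 0.000000
Backward induction: V(k, i) = exp(-r*dt) * [p * V(k+1, i) + (1-p) * V(k+1, i+1)].
  V(2,0) = exp(-r*dt) * [p*2.720544 + (1-p)*1.060592] = 1.879356
  V(2,1) = exp(-r*dt) * [p*1.060592 + (1-p)*0.000000] = 0.524185
  V(2,2) = exp(-r*dt) * [p*0.000000 + (1-p)*0.000000] = 0.000000
  V(1,0) = exp(-r*dt) * [p*1.879356 + (1-p)*0.524185] = 1.193148
  V(1,1) = exp(-r*dt) * [p*0.524185 + (1-p)*0.000000] = 0.259073
  V(0,0) = exp(-r*dt) * [p*1.193148 + (1-p)*0.259073] = 0.720326

Answer: Price = V(0,0) = 0.7203


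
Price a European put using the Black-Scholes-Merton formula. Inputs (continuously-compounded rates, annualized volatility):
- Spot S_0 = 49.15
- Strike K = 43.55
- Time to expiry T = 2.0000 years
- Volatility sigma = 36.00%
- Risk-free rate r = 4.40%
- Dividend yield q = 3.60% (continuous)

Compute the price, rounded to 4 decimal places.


d1 = (ln(S/K) + (r - q + 0.5*sigma^2) * T) / (sigma * sqrt(T)) = 0.52358732
d2 = d1 - sigma * sqrt(T) = 0.01447044
exp(-rT) = 0.91576088; exp(-qT) = 0.93053090
P = K * exp(-rT) * N(-d2) - S_0 * exp(-qT) * N(-d1)
N(-d1) = 0.30028280; N(-d2) = 0.49422733
P = 43.5500 * 0.91576088 * 0.49422733 - 49.1500 * 0.93053090 * 0.30028280 = 5.9769

Answer: Price = 5.9769


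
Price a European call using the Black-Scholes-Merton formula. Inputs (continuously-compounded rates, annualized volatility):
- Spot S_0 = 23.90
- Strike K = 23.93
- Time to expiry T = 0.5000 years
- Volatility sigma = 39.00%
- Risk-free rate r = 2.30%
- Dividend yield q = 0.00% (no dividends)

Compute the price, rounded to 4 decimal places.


Answer: Price = 2.7313

Derivation:
d1 = (ln(S/K) + (r - q + 0.5*sigma^2) * T) / (sigma * sqrt(T)) = 0.17503814
d2 = d1 - sigma * sqrt(T) = -0.10073350
exp(-rT) = 0.98856587; exp(-qT) = 1.00000000
C = S_0 * exp(-qT) * N(d1) - K * exp(-rT) * N(d2)
N(d1) = 0.56947517; N(d2) = 0.45988101
C = 23.9000 * 1.00000000 * 0.56947517 - 23.9300 * 0.98856587 * 0.45988101 = 2.7313


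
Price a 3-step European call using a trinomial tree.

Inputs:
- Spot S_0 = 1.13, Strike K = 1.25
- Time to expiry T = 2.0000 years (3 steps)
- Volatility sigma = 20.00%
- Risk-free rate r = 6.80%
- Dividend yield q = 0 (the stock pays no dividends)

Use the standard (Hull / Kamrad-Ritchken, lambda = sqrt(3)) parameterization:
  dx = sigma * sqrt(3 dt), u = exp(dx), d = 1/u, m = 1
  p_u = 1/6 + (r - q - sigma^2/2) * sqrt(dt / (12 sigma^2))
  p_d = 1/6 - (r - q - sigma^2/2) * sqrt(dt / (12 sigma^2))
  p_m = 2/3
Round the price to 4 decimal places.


dt = T/N = 0.666667; dx = sigma*sqrt(3*dt) = 0.282843
u = exp(dx) = 1.326896; d = 1/u = 0.753638
p_u = 0.223235, p_m = 0.666667, p_d = 0.110098
Discount per step: exp(-r*dt) = 0.955679
Stock lattice S(k, j) with j the centered position index:
  k=0: S(0,+0) = 1.1300
  k=1: S(1,-1) = 0.8516; S(1,+0) = 1.1300; S(1,+1) = 1.4994
  k=2: S(2,-2) = 0.6418; S(2,-1) = 0.8516; S(2,+0) = 1.1300; S(2,+1) = 1.4994; S(2,+2) = 1.9895
  k=3: S(3,-3) = 0.4837; S(3,-2) = 0.6418; S(3,-1) = 0.8516; S(3,+0) = 1.1300; S(3,+1) = 1.4994; S(3,+2) = 1.9895; S(3,+3) = 2.6399
Terminal payoffs V(N, j) = max(S_T - K, 0):
  V(3,-3) = 0.000000; V(3,-2) = 0.000000; V(3,-1) = 0.000000; V(3,+0) = 0.000000; V(3,+1) = 0.249393; V(3,+2) = 0.739539; V(3,+3) = 1.389912
Backward induction: V(k, j) = exp(-r*dt) * [p_u * V(k+1, j+1) + p_m * V(k+1, j) + p_d * V(k+1, j-1)]
  V(2,-2) = exp(-r*dt) * [p_u*0.000000 + p_m*0.000000 + p_d*0.000000] = 0.000000
  V(2,-1) = exp(-r*dt) * [p_u*0.000000 + p_m*0.000000 + p_d*0.000000] = 0.000000
  V(2,+0) = exp(-r*dt) * [p_u*0.249393 + p_m*0.000000 + p_d*0.000000] = 0.053206
  V(2,+1) = exp(-r*dt) * [p_u*0.739539 + p_m*0.249393 + p_d*0.000000] = 0.316667
  V(2,+2) = exp(-r*dt) * [p_u*1.389912 + p_m*0.739539 + p_d*0.249393] = 0.793941
  V(1,-1) = exp(-r*dt) * [p_u*0.053206 + p_m*0.000000 + p_d*0.000000] = 0.011351
  V(1,+0) = exp(-r*dt) * [p_u*0.316667 + p_m*0.053206 + p_d*0.000000] = 0.101457
  V(1,+1) = exp(-r*dt) * [p_u*0.793941 + p_m*0.316667 + p_d*0.053206] = 0.376733
  V(0,+0) = exp(-r*dt) * [p_u*0.376733 + p_m*0.101457 + p_d*0.011351] = 0.146207

Answer: Price = V(0,0) = 0.1462


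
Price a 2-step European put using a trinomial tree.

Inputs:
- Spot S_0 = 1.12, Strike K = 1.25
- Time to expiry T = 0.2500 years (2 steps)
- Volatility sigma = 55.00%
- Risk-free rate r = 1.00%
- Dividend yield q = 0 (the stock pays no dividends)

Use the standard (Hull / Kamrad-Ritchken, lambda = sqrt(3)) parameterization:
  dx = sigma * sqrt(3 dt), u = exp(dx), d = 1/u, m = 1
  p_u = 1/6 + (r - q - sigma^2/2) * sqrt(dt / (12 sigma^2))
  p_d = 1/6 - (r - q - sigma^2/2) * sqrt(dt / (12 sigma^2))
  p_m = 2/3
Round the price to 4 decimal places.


dt = T/N = 0.125000; dx = sigma*sqrt(3*dt) = 0.336805
u = exp(dx) = 1.400466; d = 1/u = 0.714048
p_u = 0.140455, p_m = 0.666667, p_d = 0.192878
Discount per step: exp(-r*dt) = 0.998751
Stock lattice S(k, j) with j the centered position index:
  k=0: S(0,+0) = 1.1200
  k=1: S(1,-1) = 0.7997; S(1,+0) = 1.1200; S(1,+1) = 1.5685
  k=2: S(2,-2) = 0.5710; S(2,-1) = 0.7997; S(2,+0) = 1.1200; S(2,+1) = 1.5685; S(2,+2) = 2.1967
Terminal payoffs V(N, j) = max(K - S_T, 0):
  V(2,-2) = 0.678951; V(2,-1) = 0.450266; V(2,+0) = 0.130000; V(2,+1) = 0.000000; V(2,+2) = 0.000000
Backward induction: V(k, j) = exp(-r*dt) * [p_u * V(k+1, j+1) + p_m * V(k+1, j) + p_d * V(k+1, j-1)]
  V(1,-1) = exp(-r*dt) * [p_u*0.130000 + p_m*0.450266 + p_d*0.678951] = 0.448830
  V(1,+0) = exp(-r*dt) * [p_u*0.000000 + p_m*0.130000 + p_d*0.450266] = 0.173296
  V(1,+1) = exp(-r*dt) * [p_u*0.000000 + p_m*0.000000 + p_d*0.130000] = 0.025043
  V(0,+0) = exp(-r*dt) * [p_u*0.025043 + p_m*0.173296 + p_d*0.448830] = 0.205361

Answer: Price = V(0,0) = 0.2054


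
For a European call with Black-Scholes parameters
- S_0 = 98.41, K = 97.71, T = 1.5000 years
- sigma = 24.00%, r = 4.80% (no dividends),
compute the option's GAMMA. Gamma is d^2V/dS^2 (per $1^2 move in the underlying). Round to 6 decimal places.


Answer: Gamma = 0.012647

Derivation:
d1 = 0.4162040867; d2 = 0.1222653176
phi(d1) = 0.3658428336; exp(-qT) = 1.0000000000; exp(-rT) = 0.9305308958
Gamma = exp(-qT) * phi(d1) / (S * sigma * sqrt(T)) = 1.0000000000 * 0.3658428336 / (98.4100 * 0.2400 * 1.2247448714) = 0.012647


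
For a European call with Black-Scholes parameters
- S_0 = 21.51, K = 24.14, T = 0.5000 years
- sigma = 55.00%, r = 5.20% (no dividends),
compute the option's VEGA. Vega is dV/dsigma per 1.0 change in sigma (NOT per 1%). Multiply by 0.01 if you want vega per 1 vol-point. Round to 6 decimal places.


Answer: Vega = 6.064080

Derivation:
d1 = -0.0352968996; d2 = -0.4242056293
phi(d1) = 0.3986938425; exp(-qT) = 1.0000000000; exp(-rT) = 0.9743350896
Vega = S * exp(-qT) * phi(d1) * sqrt(T) = 21.5100 * 1.0000000000 * 0.3986938425 * 0.7071067812 = 6.064080


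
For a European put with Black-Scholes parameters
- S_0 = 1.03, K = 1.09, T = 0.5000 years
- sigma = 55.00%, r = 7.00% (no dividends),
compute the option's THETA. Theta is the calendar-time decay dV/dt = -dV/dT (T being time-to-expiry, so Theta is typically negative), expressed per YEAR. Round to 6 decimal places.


Answer: Theta = -0.114162

Derivation:
d1 = 0.1388657592; d2 = -0.2500429705
phi(d1) = 0.3951142234; exp(-qT) = 1.0000000000; exp(-rT) = 0.9656054163
Theta = -S*exp(-qT)*phi(d1)*sigma/(2*sqrt(T)) + r*K*exp(-rT)*N(-d2) - q*S*exp(-qT)*N(-d1)
N(-d1) = 0.4447781145; N(-d2) = 0.5987229409; sqrt(T) = 0.7071067812
Term 1 = -1.0300 * 1.0000000000 * 0.3951142234 * 0.5500 / (2 * 0.7071067812) = -0.1582732718
Term 2 = 0.0700 * 1.0900 * 0.9656054163 * 0.5987229409 = 0.0441113277
Term 3 = 0 (no dividend yield, q = 0)
Theta = -0.1582732718 + (0.0441113277) + (0.0000000000) = -0.114162
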